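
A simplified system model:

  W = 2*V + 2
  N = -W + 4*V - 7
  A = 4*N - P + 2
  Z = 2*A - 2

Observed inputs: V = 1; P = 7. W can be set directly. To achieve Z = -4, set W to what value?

Intervening on W fixes its value directly, overriding its dependence on V.
Substituting into the N equation gives N = -W - 3.
Substituting into the A equation gives A = -4*W - 17.
So Z = -8*W - 36.
Solve -8*W - 36 = -4: W = (-4 + 36) / -8 = -4.

W = -4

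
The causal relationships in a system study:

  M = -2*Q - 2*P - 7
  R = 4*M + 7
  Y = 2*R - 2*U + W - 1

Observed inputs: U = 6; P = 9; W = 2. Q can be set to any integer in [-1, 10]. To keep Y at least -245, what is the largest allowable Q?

Substituting into the M equation gives M = -2*Q - 25.
Substituting into the R equation gives R = -8*Q - 93.
Substituting into the Y equation gives Y = -16*Q - 197.
Require -16*Q - 197 ≥ -245, so Q ≤ 3.
The largest integer in [-1, 10] satisfying this is 3.

Q = 3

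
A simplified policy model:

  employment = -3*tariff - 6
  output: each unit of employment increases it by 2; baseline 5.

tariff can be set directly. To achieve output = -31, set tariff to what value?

Substituting into the output equation gives output = -6*tariff - 7.
Solve -6*tariff - 7 = -31: tariff = (-31 + 7) / -6 = 4.

tariff = 4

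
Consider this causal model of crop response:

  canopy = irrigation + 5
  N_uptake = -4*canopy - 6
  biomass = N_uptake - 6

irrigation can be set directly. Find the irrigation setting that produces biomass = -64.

irrigation = 8

Substituting into the N_uptake equation gives N_uptake = -4*irrigation - 26.
biomass becomes -4*irrigation - 32.
Solve -4*irrigation - 32 = -64: irrigation = (-64 + 32) / -4 = 8.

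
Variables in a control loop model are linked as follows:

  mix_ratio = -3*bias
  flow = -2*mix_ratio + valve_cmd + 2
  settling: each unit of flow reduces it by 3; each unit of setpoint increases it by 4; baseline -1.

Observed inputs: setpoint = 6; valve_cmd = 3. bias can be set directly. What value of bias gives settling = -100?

bias = 6

Substituting into the flow equation gives flow = 6*bias + 5.
Substituting into the settling equation gives settling = -18*bias + 8.
Solve -18*bias + 8 = -100: bias = (-100 - 8) / -18 = 6.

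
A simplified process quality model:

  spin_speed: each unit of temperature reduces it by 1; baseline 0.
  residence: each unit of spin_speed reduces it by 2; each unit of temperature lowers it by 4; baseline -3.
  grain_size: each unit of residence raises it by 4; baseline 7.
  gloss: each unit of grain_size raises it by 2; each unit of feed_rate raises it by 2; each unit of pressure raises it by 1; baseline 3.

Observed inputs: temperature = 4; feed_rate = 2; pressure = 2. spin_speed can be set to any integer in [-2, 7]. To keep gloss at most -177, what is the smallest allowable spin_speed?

spin_speed = 3

Intervening on spin_speed fixes its value directly, overriding its dependence on temperature.
Substituting into the residence equation gives residence = -2*spin_speed - 19.
Substituting into the grain_size equation gives grain_size = -8*spin_speed - 69.
Substituting into the gloss equation gives gloss = -16*spin_speed - 129.
Require -16*spin_speed - 129 ≤ -177, so spin_speed ≥ 3.
The smallest integer in [-2, 7] satisfying this is 3.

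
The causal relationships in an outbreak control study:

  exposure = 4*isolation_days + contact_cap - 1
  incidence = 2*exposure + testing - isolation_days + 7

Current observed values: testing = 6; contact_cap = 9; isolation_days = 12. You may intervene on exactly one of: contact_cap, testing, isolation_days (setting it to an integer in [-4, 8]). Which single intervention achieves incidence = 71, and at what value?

Intervening on contact_cap: incidence = 2*contact_cap + 95. Reaching 71 requires contact_cap = -12, outside [-4, 8].
Intervening on testing: incidence = testing + 107. Reaching 71 requires testing = -36, outside [-4, 8].
Intervening on isolation_days: with other inputs at their observed values, incidence = 7*isolation_days + 29. Solving for 71 gives isolation_days = 6, within [-4, 8].

set isolation_days = 6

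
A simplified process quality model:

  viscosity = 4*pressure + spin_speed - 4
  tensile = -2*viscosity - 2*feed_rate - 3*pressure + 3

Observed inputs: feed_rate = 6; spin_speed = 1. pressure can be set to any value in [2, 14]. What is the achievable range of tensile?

-157 to -25

Substituting into the viscosity equation gives viscosity = 4*pressure - 3.
tensile becomes -11*pressure - 3.
Linear in pressure, so extremes are at the endpoints: pressure = 2 gives tensile = -25; pressure = 14 gives tensile = -157.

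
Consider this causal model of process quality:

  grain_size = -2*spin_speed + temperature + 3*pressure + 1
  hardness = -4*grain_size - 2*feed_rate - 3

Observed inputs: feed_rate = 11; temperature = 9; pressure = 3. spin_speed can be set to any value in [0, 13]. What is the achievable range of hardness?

Substituting into the grain_size equation gives grain_size = -2*spin_speed + 19.
Substituting into the hardness equation gives hardness = 8*spin_speed - 101.
Linear in spin_speed, so extremes are at the endpoints: spin_speed = 0 gives hardness = -101; spin_speed = 13 gives hardness = 3.

-101 to 3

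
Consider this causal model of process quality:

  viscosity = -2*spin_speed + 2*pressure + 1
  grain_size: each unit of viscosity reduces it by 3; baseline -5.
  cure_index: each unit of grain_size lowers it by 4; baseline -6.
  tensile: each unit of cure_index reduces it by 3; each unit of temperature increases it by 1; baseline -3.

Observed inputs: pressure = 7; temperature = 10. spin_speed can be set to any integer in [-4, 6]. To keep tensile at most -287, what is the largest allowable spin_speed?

Substituting into the viscosity equation gives viscosity = -2*spin_speed + 15.
Substituting into the grain_size equation gives grain_size = 6*spin_speed - 50.
This gives cure_index = -24*spin_speed + 194.
Substituting into the tensile equation gives tensile = 72*spin_speed - 575.
Require 72*spin_speed - 575 ≤ -287, so spin_speed ≤ 4.
The largest integer in [-4, 6] satisfying this is 4.

spin_speed = 4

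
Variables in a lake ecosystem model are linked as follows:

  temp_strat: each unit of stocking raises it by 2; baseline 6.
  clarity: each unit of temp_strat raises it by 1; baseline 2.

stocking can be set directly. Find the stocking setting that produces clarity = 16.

Substituting into the clarity equation gives clarity = 2*stocking + 8.
Solve 2*stocking + 8 = 16: stocking = (16 - 8) / 2 = 4.

stocking = 4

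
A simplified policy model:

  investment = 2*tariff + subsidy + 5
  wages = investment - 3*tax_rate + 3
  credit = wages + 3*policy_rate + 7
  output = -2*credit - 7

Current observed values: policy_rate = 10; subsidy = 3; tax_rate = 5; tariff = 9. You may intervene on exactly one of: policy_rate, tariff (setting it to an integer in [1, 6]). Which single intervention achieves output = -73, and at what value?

set policy_rate = 4

Intervening on policy_rate: with other inputs at their observed values, output = -6*policy_rate - 49. Solving for -73 gives policy_rate = 4, within [1, 6].
Intervening on tariff: output = -4*tariff - 73. Reaching -73 requires tariff = 0, outside [1, 6].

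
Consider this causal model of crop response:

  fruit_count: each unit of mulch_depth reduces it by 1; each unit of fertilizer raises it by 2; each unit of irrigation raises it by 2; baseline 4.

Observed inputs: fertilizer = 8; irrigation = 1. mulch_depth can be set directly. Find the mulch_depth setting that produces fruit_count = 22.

Substituting into the fruit_count equation gives fruit_count = -mulch_depth + 22.
Solve -mulch_depth + 22 = 22: mulch_depth = (22 - 22) / -1 = 0.

mulch_depth = 0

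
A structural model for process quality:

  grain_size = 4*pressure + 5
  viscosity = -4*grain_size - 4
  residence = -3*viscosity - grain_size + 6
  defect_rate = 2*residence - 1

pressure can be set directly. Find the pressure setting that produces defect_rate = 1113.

Substituting into the viscosity equation gives viscosity = -16*pressure - 24.
So residence = 44*pressure + 73.
Substituting into the defect_rate equation gives defect_rate = 88*pressure + 145.
Solve 88*pressure + 145 = 1113: pressure = (1113 - 145) / 88 = 11.

pressure = 11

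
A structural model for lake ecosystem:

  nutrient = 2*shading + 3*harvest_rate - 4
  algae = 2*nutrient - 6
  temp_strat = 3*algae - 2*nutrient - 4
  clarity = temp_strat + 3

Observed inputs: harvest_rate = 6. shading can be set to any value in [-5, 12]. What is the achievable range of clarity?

-3 to 133

Substituting into the nutrient equation gives nutrient = 2*shading + 14.
So algae = 4*shading + 22.
So temp_strat = 8*shading + 34.
This gives clarity = 8*shading + 37.
Linear in shading, so extremes are at the endpoints: shading = -5 gives clarity = -3; shading = 12 gives clarity = 133.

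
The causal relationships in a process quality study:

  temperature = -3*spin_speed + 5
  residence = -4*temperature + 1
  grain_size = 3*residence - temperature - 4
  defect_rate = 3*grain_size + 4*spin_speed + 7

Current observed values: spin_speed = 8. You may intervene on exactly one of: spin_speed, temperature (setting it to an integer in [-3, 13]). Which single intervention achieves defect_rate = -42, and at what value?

set temperature = 2

Intervening on spin_speed: defect_rate = 121*spin_speed - 191. Reaching -42 requires spin_speed = 149/121, not an integer.
Intervening on temperature: with other inputs at their observed values, defect_rate = -39*temperature + 36. Solving for -42 gives temperature = 2, within [-3, 13].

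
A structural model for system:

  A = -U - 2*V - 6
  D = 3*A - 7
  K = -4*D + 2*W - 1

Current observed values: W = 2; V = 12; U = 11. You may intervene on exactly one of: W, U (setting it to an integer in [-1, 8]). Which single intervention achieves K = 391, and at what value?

set U = 0

Intervening on W: K = 2*W + 519. Reaching 391 requires W = -64, outside [-1, 8].
Intervening on U: with other inputs at their observed values, K = 12*U + 391. Solving for 391 gives U = 0, within [-1, 8].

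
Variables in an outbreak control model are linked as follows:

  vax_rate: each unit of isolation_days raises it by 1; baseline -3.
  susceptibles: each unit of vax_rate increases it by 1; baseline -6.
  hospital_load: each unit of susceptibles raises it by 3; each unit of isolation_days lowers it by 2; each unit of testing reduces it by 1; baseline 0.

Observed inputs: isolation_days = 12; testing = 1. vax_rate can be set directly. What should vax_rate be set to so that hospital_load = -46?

vax_rate = -1

Intervening on vax_rate fixes its value directly, overriding its dependence on isolation_days.
Substituting into the hospital_load equation gives hospital_load = 3*vax_rate - 43.
Solve 3*vax_rate - 43 = -46: vax_rate = (-46 + 43) / 3 = -1.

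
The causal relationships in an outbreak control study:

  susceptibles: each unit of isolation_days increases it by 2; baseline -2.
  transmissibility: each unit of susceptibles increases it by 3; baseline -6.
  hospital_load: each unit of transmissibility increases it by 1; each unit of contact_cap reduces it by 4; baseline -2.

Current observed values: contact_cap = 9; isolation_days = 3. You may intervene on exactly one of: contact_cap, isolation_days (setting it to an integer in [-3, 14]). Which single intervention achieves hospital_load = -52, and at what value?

Intervening on contact_cap: with other inputs at their observed values, hospital_load = -4*contact_cap + 4. Solving for -52 gives contact_cap = 14, within [-3, 14].
Intervening on isolation_days: hospital_load = 6*isolation_days - 50. Reaching -52 requires isolation_days = -1/3, not an integer.

set contact_cap = 14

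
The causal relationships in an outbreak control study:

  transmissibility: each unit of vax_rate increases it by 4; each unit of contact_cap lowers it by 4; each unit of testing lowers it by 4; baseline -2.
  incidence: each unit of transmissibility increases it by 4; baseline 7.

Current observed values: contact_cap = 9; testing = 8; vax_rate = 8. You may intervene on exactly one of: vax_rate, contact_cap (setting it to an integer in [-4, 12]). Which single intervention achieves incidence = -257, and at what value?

Intervening on vax_rate: with other inputs at their observed values, incidence = 16*vax_rate - 273. Solving for -257 gives vax_rate = 1, within [-4, 12].
Intervening on contact_cap: incidence = -16*contact_cap - 1. Reaching -257 requires contact_cap = 16, outside [-4, 12].

set vax_rate = 1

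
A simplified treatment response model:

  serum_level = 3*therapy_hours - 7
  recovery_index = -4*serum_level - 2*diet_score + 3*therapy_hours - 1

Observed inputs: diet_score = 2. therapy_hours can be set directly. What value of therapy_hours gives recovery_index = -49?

Substituting into the recovery_index equation gives recovery_index = -9*therapy_hours + 23.
Solve -9*therapy_hours + 23 = -49: therapy_hours = (-49 - 23) / -9 = 8.

therapy_hours = 8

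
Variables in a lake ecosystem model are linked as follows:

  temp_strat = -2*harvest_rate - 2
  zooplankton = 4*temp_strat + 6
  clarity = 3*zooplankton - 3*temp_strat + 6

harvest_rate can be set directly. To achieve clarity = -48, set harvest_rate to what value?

Substituting into the zooplankton equation gives zooplankton = -8*harvest_rate - 2.
So clarity = -18*harvest_rate + 6.
Solve -18*harvest_rate + 6 = -48: harvest_rate = (-48 - 6) / -18 = 3.

harvest_rate = 3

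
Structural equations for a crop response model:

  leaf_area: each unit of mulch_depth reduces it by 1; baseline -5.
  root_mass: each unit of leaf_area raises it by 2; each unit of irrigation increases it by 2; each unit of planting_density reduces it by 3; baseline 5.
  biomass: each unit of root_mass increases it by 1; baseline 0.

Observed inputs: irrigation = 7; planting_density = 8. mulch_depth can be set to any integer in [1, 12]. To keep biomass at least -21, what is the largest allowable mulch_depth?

mulch_depth = 3

Substituting into the root_mass equation gives root_mass = -2*mulch_depth - 15.
So biomass = -2*mulch_depth - 15.
Require -2*mulch_depth - 15 ≥ -21, so mulch_depth ≤ 3.
The largest integer in [1, 12] satisfying this is 3.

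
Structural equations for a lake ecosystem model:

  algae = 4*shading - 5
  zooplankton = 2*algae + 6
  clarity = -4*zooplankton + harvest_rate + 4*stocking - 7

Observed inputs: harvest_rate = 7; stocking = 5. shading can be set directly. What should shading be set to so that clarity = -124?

Substituting into the zooplankton equation gives zooplankton = 8*shading - 4.
Substituting into the clarity equation gives clarity = -32*shading + 36.
Solve -32*shading + 36 = -124: shading = (-124 - 36) / -32 = 5.

shading = 5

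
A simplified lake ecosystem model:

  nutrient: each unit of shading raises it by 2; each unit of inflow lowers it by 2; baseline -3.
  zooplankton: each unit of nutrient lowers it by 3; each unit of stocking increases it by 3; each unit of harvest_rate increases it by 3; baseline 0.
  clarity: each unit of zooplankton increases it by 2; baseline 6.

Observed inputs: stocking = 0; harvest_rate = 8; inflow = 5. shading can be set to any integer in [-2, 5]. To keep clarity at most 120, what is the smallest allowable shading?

Substituting into the nutrient equation gives nutrient = 2*shading - 13.
This gives zooplankton = -6*shading + 63.
Substituting into the clarity equation gives clarity = -12*shading + 132.
Require -12*shading + 132 ≤ 120, so shading ≥ 1.
The smallest integer in [-2, 5] satisfying this is 1.

shading = 1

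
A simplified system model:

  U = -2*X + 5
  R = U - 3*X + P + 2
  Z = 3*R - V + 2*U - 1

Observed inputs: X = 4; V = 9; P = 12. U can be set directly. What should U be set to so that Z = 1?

Intervening on U fixes its value directly, overriding its dependence on X.
Substituting into the R equation gives R = U + 2.
Substituting into the Z equation gives Z = 5*U - 4.
Solve 5*U - 4 = 1: U = (1 + 4) / 5 = 1.

U = 1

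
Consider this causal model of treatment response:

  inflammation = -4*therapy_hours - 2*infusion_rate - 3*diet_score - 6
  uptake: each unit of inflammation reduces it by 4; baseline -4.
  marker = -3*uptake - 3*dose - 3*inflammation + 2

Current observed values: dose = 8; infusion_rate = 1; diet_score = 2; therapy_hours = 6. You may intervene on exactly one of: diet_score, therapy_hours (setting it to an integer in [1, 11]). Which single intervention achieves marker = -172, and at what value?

Intervening on diet_score: marker = -27*diet_score - 298. Reaching -172 requires diet_score = -14/3, not an integer.
Intervening on therapy_hours: with other inputs at their observed values, marker = -36*therapy_hours - 136. Solving for -172 gives therapy_hours = 1, within [1, 11].

set therapy_hours = 1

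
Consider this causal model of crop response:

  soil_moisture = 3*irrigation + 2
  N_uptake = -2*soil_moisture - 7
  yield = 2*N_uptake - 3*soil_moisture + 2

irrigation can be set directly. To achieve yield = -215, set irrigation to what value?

irrigation = 9

Substituting into the N_uptake equation gives N_uptake = -6*irrigation - 11.
yield becomes -21*irrigation - 26.
Solve -21*irrigation - 26 = -215: irrigation = (-215 + 26) / -21 = 9.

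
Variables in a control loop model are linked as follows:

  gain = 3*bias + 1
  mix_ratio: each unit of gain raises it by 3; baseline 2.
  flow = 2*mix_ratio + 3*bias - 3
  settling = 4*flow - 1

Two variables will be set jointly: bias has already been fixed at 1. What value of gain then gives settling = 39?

With bias held at 1:
Intervening on gain fixes its value directly, overriding its dependence on bias.
Substituting into the flow equation gives flow = 6*gain + 4.
Substituting into the settling equation gives settling = 24*gain + 15.
Solve 24*gain + 15 = 39: gain = (39 - 15) / 24 = 1.

gain = 1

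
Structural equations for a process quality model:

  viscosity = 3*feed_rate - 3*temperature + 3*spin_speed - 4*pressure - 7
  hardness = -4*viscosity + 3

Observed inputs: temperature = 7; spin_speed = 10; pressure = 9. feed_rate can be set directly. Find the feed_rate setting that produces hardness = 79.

Substituting into the viscosity equation gives viscosity = 3*feed_rate - 34.
hardness becomes -12*feed_rate + 139.
Solve -12*feed_rate + 139 = 79: feed_rate = (79 - 139) / -12 = 5.

feed_rate = 5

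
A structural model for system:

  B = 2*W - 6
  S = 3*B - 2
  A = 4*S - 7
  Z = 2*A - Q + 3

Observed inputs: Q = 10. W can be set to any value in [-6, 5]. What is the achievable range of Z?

-469 to 59

Substituting into the S equation gives S = 6*W - 20.
A becomes 24*W - 87.
So Z = 48*W - 181.
Linear in W, so extremes are at the endpoints: W = -6 gives Z = -469; W = 5 gives Z = 59.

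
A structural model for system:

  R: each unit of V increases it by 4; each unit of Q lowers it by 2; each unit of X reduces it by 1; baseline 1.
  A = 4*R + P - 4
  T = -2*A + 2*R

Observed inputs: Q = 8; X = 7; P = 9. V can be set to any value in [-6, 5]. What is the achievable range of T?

Substituting into the R equation gives R = 4*V - 22.
A becomes 16*V - 83.
Substituting into the T equation gives T = -24*V + 122.
Linear in V, so extremes are at the endpoints: V = -6 gives T = 266; V = 5 gives T = 2.

2 to 266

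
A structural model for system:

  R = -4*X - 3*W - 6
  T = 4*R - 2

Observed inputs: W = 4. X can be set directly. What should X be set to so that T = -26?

Substituting into the R equation gives R = -4*X - 18.
T becomes -16*X - 74.
Solve -16*X - 74 = -26: X = (-26 + 74) / -16 = -3.

X = -3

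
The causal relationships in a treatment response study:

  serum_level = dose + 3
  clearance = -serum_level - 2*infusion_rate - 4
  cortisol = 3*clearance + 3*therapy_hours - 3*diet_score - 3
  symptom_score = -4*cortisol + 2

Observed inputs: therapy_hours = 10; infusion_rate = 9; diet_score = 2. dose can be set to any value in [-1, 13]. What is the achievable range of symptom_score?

206 to 374

Substituting into the clearance equation gives clearance = -dose - 25.
So cortisol = -3*dose - 54.
Substituting into the symptom_score equation gives symptom_score = 12*dose + 218.
Linear in dose, so extremes are at the endpoints: dose = -1 gives symptom_score = 206; dose = 13 gives symptom_score = 374.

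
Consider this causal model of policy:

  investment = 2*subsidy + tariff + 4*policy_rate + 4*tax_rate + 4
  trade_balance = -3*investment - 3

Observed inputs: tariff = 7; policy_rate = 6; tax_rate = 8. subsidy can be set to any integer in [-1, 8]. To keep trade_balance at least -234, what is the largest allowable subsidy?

Substituting into the investment equation gives investment = 2*subsidy + 67.
Substituting into the trade_balance equation gives trade_balance = -6*subsidy - 204.
Require -6*subsidy - 204 ≥ -234, so subsidy ≤ 5.
The largest integer in [-1, 8] satisfying this is 5.

subsidy = 5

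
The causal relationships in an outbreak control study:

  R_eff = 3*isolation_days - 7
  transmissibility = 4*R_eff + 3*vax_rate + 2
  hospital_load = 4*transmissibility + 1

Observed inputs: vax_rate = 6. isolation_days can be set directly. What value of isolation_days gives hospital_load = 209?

isolation_days = 5

Substituting into the transmissibility equation gives transmissibility = 12*isolation_days - 8.
Substituting into the hospital_load equation gives hospital_load = 48*isolation_days - 31.
Solve 48*isolation_days - 31 = 209: isolation_days = (209 + 31) / 48 = 5.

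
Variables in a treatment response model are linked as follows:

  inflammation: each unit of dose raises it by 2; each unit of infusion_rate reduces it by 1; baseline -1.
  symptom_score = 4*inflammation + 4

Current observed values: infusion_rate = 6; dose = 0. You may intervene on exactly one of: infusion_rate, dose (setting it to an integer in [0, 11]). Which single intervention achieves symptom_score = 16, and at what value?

set dose = 5

Intervening on infusion_rate: symptom_score = -4*infusion_rate. Reaching 16 requires infusion_rate = -4, outside [0, 11].
Intervening on dose: with other inputs at their observed values, symptom_score = 8*dose - 24. Solving for 16 gives dose = 5, within [0, 11].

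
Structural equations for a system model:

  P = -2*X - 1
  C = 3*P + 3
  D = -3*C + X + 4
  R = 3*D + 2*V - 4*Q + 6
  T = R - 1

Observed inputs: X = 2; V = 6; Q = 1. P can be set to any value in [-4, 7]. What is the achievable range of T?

Intervening on P fixes its value directly, overriding its dependence on X.
Substituting into the D equation gives D = -9*P - 3.
Substituting into the R equation gives R = -27*P + 5.
T becomes -27*P + 4.
Linear in P, so extremes are at the endpoints: P = -4 gives T = 112; P = 7 gives T = -185.

-185 to 112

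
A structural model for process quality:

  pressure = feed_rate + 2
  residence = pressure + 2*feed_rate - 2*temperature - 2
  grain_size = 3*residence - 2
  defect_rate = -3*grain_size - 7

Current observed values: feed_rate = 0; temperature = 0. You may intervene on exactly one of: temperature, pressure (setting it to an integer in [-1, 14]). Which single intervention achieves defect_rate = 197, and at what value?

Intervening on temperature: with other inputs at their observed values, defect_rate = 18*temperature - 1. Solving for 197 gives temperature = 11, within [-1, 14].
Intervening on pressure: defect_rate = -9*pressure + 17. Reaching 197 requires pressure = -20, outside [-1, 14].

set temperature = 11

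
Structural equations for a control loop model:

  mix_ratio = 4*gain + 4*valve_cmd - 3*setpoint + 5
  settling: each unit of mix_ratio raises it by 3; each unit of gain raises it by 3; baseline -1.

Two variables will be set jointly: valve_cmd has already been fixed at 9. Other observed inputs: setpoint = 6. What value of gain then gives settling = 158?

With valve_cmd held at 9:
Substituting into the mix_ratio equation gives mix_ratio = 4*gain + 23.
settling becomes 15*gain + 68.
Solve 15*gain + 68 = 158: gain = (158 - 68) / 15 = 6.

gain = 6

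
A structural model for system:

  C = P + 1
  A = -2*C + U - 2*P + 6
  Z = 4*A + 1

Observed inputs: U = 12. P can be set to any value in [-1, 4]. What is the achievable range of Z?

1 to 81

Substituting into the A equation gives A = -4*P + 16.
Z becomes -16*P + 65.
Linear in P, so extremes are at the endpoints: P = -1 gives Z = 81; P = 4 gives Z = 1.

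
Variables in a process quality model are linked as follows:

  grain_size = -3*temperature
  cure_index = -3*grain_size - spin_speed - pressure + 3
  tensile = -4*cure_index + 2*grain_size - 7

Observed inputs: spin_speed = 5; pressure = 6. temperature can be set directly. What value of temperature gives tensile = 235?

temperature = -5

Substituting into the cure_index equation gives cure_index = 9*temperature - 8.
This gives tensile = -42*temperature + 25.
Solve -42*temperature + 25 = 235: temperature = (235 - 25) / -42 = -5.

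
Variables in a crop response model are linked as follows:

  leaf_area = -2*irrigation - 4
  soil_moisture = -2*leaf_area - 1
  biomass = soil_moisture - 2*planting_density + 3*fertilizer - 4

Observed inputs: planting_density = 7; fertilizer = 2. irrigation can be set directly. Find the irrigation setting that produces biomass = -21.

Substituting into the soil_moisture equation gives soil_moisture = 4*irrigation + 7.
Substituting into the biomass equation gives biomass = 4*irrigation - 5.
Solve 4*irrigation - 5 = -21: irrigation = (-21 + 5) / 4 = -4.

irrigation = -4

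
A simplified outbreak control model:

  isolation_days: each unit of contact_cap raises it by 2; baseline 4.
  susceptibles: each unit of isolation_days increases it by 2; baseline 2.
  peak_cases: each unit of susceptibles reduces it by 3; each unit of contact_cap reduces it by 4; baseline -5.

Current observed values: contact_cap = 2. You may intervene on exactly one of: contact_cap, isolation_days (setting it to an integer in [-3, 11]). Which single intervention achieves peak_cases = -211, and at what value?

set contact_cap = 11

Intervening on contact_cap: with other inputs at their observed values, peak_cases = -16*contact_cap - 35. Solving for -211 gives contact_cap = 11, within [-3, 11].
Intervening on isolation_days: peak_cases = -6*isolation_days - 19. Reaching -211 requires isolation_days = 32, outside [-3, 11].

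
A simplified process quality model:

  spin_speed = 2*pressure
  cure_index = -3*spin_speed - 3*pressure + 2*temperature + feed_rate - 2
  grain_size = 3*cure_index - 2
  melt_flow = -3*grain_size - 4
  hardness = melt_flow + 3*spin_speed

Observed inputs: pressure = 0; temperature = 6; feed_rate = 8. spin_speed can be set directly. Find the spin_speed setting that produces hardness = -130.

spin_speed = 1

Intervening on spin_speed fixes its value directly, overriding its dependence on pressure.
Substituting into the cure_index equation gives cure_index = -3*spin_speed + 18.
This gives grain_size = -9*spin_speed + 52.
melt_flow becomes 27*spin_speed - 160.
This gives hardness = 30*spin_speed - 160.
Solve 30*spin_speed - 160 = -130: spin_speed = (-130 + 160) / 30 = 1.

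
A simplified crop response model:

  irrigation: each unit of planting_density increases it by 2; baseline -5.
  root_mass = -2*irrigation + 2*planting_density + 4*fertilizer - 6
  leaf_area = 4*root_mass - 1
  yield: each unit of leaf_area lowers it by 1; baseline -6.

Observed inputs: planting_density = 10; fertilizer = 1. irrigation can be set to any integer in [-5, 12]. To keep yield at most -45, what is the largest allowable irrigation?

irrigation = 4

Intervening on irrigation fixes its value directly, overriding its dependence on planting_density.
Substituting into the root_mass equation gives root_mass = -2*irrigation + 18.
leaf_area becomes -8*irrigation + 71.
Substituting into the yield equation gives yield = 8*irrigation - 77.
Require 8*irrigation - 77 ≤ -45, so irrigation ≤ 4.
The largest integer in [-5, 12] satisfying this is 4.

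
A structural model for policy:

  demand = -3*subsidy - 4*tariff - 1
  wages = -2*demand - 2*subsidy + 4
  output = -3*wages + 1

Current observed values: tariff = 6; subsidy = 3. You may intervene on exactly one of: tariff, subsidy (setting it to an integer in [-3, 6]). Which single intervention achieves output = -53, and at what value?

Intervening on tariff: with other inputs at their observed values, output = -24*tariff - 53. Solving for -53 gives tariff = 0, within [-3, 6].
Intervening on subsidy: output = -12*subsidy - 161. Reaching -53 requires subsidy = -9, outside [-3, 6].

set tariff = 0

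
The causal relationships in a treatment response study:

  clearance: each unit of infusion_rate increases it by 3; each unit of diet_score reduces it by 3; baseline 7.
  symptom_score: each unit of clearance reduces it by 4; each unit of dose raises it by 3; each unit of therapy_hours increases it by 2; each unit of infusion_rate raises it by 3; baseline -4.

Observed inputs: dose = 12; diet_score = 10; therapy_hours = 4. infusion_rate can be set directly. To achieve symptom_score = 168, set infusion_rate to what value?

infusion_rate = -4

Substituting into the clearance equation gives clearance = 3*infusion_rate - 23.
Substituting into the symptom_score equation gives symptom_score = -9*infusion_rate + 132.
Solve -9*infusion_rate + 132 = 168: infusion_rate = (168 - 132) / -9 = -4.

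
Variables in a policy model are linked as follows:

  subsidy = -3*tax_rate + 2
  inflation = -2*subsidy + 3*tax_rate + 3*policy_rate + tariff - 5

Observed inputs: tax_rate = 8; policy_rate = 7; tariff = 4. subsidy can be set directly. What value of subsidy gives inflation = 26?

subsidy = 9

Intervening on subsidy fixes its value directly, overriding its dependence on tax_rate.
Substituting into the inflation equation gives inflation = -2*subsidy + 44.
Solve -2*subsidy + 44 = 26: subsidy = (26 - 44) / -2 = 9.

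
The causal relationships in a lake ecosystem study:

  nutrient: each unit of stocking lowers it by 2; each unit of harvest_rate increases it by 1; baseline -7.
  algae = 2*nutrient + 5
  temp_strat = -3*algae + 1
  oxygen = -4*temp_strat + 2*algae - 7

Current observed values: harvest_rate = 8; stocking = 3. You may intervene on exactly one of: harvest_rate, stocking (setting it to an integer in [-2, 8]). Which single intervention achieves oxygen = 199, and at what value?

set stocking = -2

Intervening on harvest_rate: oxygen = 28*harvest_rate - 305. Reaching 199 requires harvest_rate = 18, outside [-2, 8].
Intervening on stocking: with other inputs at their observed values, oxygen = -56*stocking + 87. Solving for 199 gives stocking = -2, within [-2, 8].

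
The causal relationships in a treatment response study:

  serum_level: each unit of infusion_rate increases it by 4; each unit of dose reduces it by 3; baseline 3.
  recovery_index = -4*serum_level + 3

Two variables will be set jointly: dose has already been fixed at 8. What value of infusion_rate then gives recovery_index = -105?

With dose held at 8:
Substituting into the serum_level equation gives serum_level = 4*infusion_rate - 21.
Substituting into the recovery_index equation gives recovery_index = -16*infusion_rate + 87.
Solve -16*infusion_rate + 87 = -105: infusion_rate = (-105 - 87) / -16 = 12.

infusion_rate = 12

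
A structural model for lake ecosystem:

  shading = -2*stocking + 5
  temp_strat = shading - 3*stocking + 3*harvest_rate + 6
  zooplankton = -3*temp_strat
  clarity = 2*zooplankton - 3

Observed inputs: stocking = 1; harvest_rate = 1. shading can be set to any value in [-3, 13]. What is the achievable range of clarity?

Intervening on shading fixes its value directly, overriding its dependence on stocking.
Substituting into the temp_strat equation gives temp_strat = shading + 6.
zooplankton becomes -3*shading - 18.
clarity becomes -6*shading - 39.
Linear in shading, so extremes are at the endpoints: shading = -3 gives clarity = -21; shading = 13 gives clarity = -117.

-117 to -21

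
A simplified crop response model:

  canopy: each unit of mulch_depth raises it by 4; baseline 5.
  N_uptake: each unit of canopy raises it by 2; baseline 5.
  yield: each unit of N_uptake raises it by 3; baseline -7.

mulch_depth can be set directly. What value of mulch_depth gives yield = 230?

Substituting into the N_uptake equation gives N_uptake = 8*mulch_depth + 15.
yield becomes 24*mulch_depth + 38.
Solve 24*mulch_depth + 38 = 230: mulch_depth = (230 - 38) / 24 = 8.

mulch_depth = 8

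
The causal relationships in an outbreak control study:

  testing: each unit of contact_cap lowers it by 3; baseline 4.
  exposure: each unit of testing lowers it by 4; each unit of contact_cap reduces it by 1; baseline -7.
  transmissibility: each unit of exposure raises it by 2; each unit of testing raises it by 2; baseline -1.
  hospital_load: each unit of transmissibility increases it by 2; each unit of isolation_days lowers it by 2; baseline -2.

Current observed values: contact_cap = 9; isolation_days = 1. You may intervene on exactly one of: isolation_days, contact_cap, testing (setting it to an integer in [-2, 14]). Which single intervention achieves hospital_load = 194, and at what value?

Intervening on isolation_days: with other inputs at their observed values, hospital_load = -2*isolation_days + 208. Solving for 194 gives isolation_days = 7, within [-2, 14].
Intervening on contact_cap: hospital_load = 32*contact_cap - 82. Reaching 194 requires contact_cap = 69/8, not an integer.
Intervening on testing: hospital_load = -12*testing - 70. Reaching 194 requires testing = -22, outside [-2, 14].

set isolation_days = 7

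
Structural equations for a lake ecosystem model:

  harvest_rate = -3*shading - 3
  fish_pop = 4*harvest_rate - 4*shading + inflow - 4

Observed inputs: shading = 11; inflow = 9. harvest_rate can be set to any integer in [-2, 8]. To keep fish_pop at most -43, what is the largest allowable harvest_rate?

harvest_rate = -1

Intervening on harvest_rate fixes its value directly, overriding its dependence on shading.
Substituting into the fish_pop equation gives fish_pop = 4*harvest_rate - 39.
Require 4*harvest_rate - 39 ≤ -43, so harvest_rate ≤ -1.
The largest integer in [-2, 8] satisfying this is -1.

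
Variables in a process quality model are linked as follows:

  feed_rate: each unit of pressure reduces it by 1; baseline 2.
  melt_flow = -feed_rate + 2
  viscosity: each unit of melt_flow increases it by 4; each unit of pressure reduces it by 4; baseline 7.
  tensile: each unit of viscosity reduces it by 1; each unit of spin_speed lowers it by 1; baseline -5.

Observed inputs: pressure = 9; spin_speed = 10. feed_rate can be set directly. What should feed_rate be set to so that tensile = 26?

Intervening on feed_rate fixes its value directly, overriding its dependence on pressure.
Substituting into the viscosity equation gives viscosity = -4*feed_rate - 21.
So tensile = 4*feed_rate + 6.
Solve 4*feed_rate + 6 = 26: feed_rate = (26 - 6) / 4 = 5.

feed_rate = 5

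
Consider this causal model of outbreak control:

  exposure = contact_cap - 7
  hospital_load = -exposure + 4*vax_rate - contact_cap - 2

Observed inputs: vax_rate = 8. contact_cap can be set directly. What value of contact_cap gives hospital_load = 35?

Substituting into the hospital_load equation gives hospital_load = -2*contact_cap + 37.
Solve -2*contact_cap + 37 = 35: contact_cap = (35 - 37) / -2 = 1.

contact_cap = 1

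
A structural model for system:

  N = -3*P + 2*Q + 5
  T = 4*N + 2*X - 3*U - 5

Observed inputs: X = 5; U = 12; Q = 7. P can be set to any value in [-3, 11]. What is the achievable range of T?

-87 to 81

Substituting into the N equation gives N = -3*P + 19.
Substituting into the T equation gives T = -12*P + 45.
Linear in P, so extremes are at the endpoints: P = -3 gives T = 81; P = 11 gives T = -87.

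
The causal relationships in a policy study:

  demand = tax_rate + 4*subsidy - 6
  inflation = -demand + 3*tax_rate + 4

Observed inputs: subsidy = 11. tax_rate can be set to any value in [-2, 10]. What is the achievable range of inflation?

Substituting into the demand equation gives demand = tax_rate + 38.
inflation becomes 2*tax_rate - 34.
Linear in tax_rate, so extremes are at the endpoints: tax_rate = -2 gives inflation = -38; tax_rate = 10 gives inflation = -14.

-38 to -14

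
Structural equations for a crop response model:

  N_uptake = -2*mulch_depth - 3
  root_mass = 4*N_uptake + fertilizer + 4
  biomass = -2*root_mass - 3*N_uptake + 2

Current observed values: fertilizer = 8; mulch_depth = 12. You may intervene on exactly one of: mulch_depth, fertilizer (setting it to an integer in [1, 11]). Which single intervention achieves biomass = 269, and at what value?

set fertilizer = 11

Intervening on mulch_depth: biomass = 22*mulch_depth + 11. Reaching 269 requires mulch_depth = 129/11, not an integer.
Intervening on fertilizer: with other inputs at their observed values, biomass = -2*fertilizer + 291. Solving for 269 gives fertilizer = 11, within [1, 11].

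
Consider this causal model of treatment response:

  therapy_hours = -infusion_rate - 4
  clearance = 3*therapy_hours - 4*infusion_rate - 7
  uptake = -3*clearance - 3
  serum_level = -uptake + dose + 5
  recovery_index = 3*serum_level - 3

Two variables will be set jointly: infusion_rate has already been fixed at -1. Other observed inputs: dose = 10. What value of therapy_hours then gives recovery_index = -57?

With infusion_rate held at -1:
Intervening on therapy_hours fixes its value directly, overriding its dependence on infusion_rate.
Substituting into the clearance equation gives clearance = 3*therapy_hours - 3.
This gives uptake = -9*therapy_hours + 6.
Substituting into the serum_level equation gives serum_level = 9*therapy_hours + 9.
So recovery_index = 27*therapy_hours + 24.
Solve 27*therapy_hours + 24 = -57: therapy_hours = (-57 - 24) / 27 = -3.

therapy_hours = -3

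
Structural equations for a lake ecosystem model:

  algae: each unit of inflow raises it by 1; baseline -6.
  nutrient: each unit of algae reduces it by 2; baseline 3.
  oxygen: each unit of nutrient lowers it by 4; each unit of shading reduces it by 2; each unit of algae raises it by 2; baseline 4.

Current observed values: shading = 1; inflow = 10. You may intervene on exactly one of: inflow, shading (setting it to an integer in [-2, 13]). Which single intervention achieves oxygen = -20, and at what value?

set inflow = 5

Intervening on inflow: with other inputs at their observed values, oxygen = 10*inflow - 70. Solving for -20 gives inflow = 5, within [-2, 13].
Intervening on shading: oxygen = -2*shading + 32. Reaching -20 requires shading = 26, outside [-2, 13].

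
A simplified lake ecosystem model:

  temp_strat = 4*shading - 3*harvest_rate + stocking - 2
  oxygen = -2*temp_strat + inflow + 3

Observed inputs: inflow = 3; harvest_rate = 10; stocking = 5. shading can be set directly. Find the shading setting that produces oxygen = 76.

shading = -2

Substituting into the temp_strat equation gives temp_strat = 4*shading - 27.
This gives oxygen = -8*shading + 60.
Solve -8*shading + 60 = 76: shading = (76 - 60) / -8 = -2.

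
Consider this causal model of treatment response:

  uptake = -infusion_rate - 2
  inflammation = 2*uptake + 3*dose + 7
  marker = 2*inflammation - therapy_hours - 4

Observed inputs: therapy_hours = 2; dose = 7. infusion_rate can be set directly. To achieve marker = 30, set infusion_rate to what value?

Substituting into the inflammation equation gives inflammation = -2*infusion_rate + 24.
This gives marker = -4*infusion_rate + 42.
Solve -4*infusion_rate + 42 = 30: infusion_rate = (30 - 42) / -4 = 3.

infusion_rate = 3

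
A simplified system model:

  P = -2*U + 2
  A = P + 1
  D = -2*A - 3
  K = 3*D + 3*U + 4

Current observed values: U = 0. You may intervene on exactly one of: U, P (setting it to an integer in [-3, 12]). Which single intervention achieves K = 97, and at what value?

set U = 8

Intervening on U: with other inputs at their observed values, K = 15*U - 23. Solving for 97 gives U = 8, within [-3, 12].
Intervening on P: K = -6*P - 11. Reaching 97 requires P = -18, outside [-3, 12].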